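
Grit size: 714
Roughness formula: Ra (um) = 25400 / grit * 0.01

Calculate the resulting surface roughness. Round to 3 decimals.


Ra = 25400 / 714 * 0.01
= 0.356 um

0.356


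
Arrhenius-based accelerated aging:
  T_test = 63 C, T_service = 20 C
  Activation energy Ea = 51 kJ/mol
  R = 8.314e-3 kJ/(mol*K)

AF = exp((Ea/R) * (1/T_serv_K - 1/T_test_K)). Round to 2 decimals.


T_test_K = 336.15, T_serv_K = 293.15
AF = exp((51/8.314e-3) * (1/293.15 - 1/336.15))
= 14.54

14.54


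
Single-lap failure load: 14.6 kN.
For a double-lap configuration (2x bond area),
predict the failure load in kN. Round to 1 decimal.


Failure load = 14.6 * 2 = 29.2 kN

29.2


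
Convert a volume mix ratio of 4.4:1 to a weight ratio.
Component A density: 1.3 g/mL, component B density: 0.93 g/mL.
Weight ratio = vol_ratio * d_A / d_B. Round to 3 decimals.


= 4.4 * 1.3 / 0.93 = 6.151

6.151


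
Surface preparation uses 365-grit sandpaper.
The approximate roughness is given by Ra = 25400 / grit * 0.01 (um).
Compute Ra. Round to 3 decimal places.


Ra = 25400 / 365 * 0.01
= 254 / 365
= 0.696 um

0.696


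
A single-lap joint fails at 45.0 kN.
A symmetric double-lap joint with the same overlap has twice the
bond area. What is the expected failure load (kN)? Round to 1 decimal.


Double-lap load = 2 * 45.0 = 90.0 kN

90.0


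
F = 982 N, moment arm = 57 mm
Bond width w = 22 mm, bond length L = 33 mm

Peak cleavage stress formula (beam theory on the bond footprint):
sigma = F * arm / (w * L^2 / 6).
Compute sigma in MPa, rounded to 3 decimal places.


sigma = (982 * 57) / (22 * 1089 / 6)
= 55974 * 6 / 23958
= 335844 / 23958
= 14.018 MPa

14.018


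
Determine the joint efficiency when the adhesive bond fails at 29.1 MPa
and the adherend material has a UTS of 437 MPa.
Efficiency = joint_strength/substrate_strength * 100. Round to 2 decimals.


Joint efficiency = 29.1 / 437 * 100
= 6.66%

6.66


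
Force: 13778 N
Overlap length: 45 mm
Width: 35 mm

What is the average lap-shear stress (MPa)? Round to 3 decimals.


Average shear stress = F / (overlap * width)
= 13778 / (45 * 35)
= 8.748 MPa

8.748


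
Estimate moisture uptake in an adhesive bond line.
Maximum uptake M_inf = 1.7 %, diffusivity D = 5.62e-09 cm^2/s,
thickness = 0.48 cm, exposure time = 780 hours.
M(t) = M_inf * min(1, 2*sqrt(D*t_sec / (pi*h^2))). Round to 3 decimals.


Convert time: 780 h = 2808000 s
ratio = min(1, 2*sqrt(5.62e-09*2808000/(pi*0.48^2)))
= 0.295312
M(t) = 1.7 * 0.295312 = 0.502%

0.502


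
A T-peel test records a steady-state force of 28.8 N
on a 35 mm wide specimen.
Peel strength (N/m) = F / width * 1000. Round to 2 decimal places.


Peel strength = 28.8 / 35 * 1000
= 822.86 N/m

822.86


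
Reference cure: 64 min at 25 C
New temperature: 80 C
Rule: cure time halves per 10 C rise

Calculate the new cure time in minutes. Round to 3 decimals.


factor = 2^((80-25)/10) = 45.2548
t_new = 64 / 45.2548 = 1.414 min

1.414


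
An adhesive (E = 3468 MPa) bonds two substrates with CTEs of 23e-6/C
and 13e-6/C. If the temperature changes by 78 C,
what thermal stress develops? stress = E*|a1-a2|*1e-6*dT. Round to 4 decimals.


Stress = 3468 * |23 - 13| * 1e-6 * 78
= 2.7050 MPa

2.7050


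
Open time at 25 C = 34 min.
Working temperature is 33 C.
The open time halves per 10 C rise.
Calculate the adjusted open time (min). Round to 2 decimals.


factor = 2^((33 - 25) / 10) = 1.7411
ot = 34 / 1.7411 = 19.53 min

19.53


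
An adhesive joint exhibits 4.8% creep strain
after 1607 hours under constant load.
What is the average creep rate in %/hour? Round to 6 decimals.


Creep rate = strain / time
= 4.8 / 1607
= 0.002987 %/h

0.002987


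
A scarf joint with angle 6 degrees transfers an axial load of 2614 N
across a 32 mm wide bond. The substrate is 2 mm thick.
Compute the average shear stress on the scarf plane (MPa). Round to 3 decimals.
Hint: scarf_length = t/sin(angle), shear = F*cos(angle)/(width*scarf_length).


scarf_length = 2 / sin(6 deg) = 19.1335 mm
cos(6 deg) = 0.994522
shear stress = 2614 * 0.994522 / (32 * 19.1335)
= 4.246 MPa

4.246


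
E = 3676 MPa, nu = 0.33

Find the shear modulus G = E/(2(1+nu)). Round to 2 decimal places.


G = 3676 / (2 * 1.33)
= 1381.95 MPa

1381.95


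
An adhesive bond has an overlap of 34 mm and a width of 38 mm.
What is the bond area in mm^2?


Bond area = overlap * width
= 34 * 38
= 1292 mm^2

1292


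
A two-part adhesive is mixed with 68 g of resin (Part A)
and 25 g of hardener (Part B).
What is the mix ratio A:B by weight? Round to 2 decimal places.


Mix ratio = mass_A / mass_B
= 68 / 25
= 2.72

2.72


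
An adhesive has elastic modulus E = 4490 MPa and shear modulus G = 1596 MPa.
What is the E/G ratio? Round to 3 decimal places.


E/G = 4490 / 1596 = 2.813

2.813


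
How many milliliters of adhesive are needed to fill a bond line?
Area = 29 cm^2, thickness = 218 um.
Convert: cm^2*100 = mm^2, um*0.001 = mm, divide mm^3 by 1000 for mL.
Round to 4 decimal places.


= (29 * 100) * (218 * 0.001) / 1000
= 0.6322 mL

0.6322


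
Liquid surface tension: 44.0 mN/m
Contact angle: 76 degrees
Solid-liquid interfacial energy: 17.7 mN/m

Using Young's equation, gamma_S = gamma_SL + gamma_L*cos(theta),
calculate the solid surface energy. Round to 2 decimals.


gamma_S = 17.7 + 44.0 * cos(76)
= 28.34 mN/m

28.34


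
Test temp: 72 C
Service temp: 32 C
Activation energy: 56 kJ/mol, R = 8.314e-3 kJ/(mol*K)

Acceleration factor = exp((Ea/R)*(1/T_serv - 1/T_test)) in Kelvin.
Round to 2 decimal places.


AF = exp((56/0.008314)*(1/305.15 - 1/345.15))
= 12.91

12.91


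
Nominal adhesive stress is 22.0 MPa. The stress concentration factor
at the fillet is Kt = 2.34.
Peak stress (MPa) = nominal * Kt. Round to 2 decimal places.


Peak = 22.0 * 2.34 = 51.48 MPa

51.48


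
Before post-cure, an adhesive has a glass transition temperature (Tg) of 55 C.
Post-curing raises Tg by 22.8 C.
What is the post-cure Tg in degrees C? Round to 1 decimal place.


Tg_post = Tg_base + delta_Tg
= 55 + 22.8
= 77.8 C

77.8


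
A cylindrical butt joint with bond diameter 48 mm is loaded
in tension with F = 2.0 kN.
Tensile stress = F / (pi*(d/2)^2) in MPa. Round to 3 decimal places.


Area = pi * (48/2)^2 = 1809.5574 mm^2
Stress = 2.0*1000 / 1809.5574
= 1.105 MPa

1.105


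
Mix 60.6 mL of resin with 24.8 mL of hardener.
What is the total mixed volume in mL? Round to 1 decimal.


Total = 60.6 + 24.8 = 85.4 mL

85.4


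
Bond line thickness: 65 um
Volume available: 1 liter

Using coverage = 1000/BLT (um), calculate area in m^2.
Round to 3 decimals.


1 L = 1e6 mm^3, thickness = 65 um = 0.065 mm
Area = 1e6 / 0.065 mm^2 = (1e6 / 0.065) / 1e6 m^2 = 1000 / 65 m^2
= 15.385 m^2

15.385


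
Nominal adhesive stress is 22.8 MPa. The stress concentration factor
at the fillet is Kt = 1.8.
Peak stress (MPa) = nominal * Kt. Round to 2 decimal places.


Peak = 22.8 * 1.8 = 41.04 MPa

41.04


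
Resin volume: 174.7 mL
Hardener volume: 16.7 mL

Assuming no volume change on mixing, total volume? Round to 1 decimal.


V_total = 174.7 + 16.7 = 191.4 mL

191.4


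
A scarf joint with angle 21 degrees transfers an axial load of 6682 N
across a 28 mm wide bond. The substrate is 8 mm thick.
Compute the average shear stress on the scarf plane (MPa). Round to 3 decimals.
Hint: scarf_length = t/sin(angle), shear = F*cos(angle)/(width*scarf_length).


scarf_length = 8 / sin(21 deg) = 22.3234 mm
cos(21 deg) = 0.933580
shear stress = 6682 * 0.933580 / (28 * 22.3234)
= 9.980 MPa

9.980


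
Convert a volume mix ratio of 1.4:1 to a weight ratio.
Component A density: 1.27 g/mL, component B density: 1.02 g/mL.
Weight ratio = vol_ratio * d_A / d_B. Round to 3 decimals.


= 1.4 * 1.27 / 1.02 = 1.743

1.743


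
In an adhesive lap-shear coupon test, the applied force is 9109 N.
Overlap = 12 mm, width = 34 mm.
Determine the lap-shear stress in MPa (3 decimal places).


stress = F / (overlap * width)
= 9109 / (12 * 34)
= 22.326 MPa

22.326


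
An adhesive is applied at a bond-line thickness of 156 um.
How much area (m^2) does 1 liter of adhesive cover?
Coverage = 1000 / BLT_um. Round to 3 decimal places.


Coverage = 1000 / 156 = 6.410 m^2

6.410


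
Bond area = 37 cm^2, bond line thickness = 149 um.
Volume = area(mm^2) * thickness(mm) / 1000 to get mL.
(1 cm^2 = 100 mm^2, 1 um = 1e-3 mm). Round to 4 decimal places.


area_mm2 = 37 * 100 = 3700
blt_mm = 149 * 1e-3 = 0.149
vol_mm3 = 3700 * 0.149 = 551.3
vol_mL = 551.3 / 1000 = 0.5513 mL

0.5513


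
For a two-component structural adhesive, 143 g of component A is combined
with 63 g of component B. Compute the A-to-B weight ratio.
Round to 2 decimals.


Weight ratio A:B = 143 / 63
= 2.27

2.27


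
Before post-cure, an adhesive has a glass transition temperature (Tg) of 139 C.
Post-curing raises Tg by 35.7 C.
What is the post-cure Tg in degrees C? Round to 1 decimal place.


Tg_post = Tg_base + delta_Tg
= 139 + 35.7
= 174.7 C

174.7


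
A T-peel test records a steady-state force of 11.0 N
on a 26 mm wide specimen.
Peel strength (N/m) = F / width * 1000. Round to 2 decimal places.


Peel strength = 11.0 / 26 * 1000
= 423.08 N/m

423.08


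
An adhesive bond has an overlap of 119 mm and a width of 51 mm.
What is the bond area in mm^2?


Bond area = overlap * width
= 119 * 51
= 6069 mm^2

6069


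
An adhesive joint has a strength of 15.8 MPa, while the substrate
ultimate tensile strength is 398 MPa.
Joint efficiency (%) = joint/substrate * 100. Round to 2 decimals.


Efficiency = 15.8 / 398 * 100
= 3.97%

3.97


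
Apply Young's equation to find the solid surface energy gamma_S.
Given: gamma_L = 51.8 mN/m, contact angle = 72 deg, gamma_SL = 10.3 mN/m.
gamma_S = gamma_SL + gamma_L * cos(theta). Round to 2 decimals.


theta_rad = 72 * pi/180 = 1.256637
gamma_S = 10.3 + 51.8 * cos(1.256637)
= 26.31 mN/m

26.31


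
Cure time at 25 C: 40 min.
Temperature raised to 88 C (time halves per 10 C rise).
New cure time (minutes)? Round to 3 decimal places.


Acceleration factor = 2^(63/10) = 78.7932
New time = 40 / 78.7932 = 0.508 min

0.508


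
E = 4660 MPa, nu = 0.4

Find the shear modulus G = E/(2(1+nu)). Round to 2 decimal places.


G = 4660 / (2 * 1.40)
= 1664.29 MPa

1664.29


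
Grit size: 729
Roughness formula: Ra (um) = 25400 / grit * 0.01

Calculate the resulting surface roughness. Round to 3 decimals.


Ra = 25400 / 729 * 0.01
= 0.348 um

0.348


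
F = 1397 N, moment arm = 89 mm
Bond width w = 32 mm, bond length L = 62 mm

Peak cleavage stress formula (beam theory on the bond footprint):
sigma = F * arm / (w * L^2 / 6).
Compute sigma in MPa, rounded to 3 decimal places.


sigma = (1397 * 89) / (32 * 3844 / 6)
= 124333 * 6 / 123008
= 745998 / 123008
= 6.065 MPa

6.065


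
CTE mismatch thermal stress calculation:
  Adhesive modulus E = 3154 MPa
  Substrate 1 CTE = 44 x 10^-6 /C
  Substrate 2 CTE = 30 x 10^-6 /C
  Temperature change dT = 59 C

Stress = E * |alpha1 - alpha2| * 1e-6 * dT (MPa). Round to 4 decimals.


delta_alpha = |44 - 30| = 14 x 10^-6/C
Stress = 3154 * 14e-6 * 59
= 2.6052 MPa

2.6052


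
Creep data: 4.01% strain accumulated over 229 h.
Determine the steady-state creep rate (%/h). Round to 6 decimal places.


Rate = 4.01 / 229 = 0.017511 %/h

0.017511


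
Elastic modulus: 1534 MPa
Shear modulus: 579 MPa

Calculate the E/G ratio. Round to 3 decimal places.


E / G = 1534 / 579 = 2.649

2.649


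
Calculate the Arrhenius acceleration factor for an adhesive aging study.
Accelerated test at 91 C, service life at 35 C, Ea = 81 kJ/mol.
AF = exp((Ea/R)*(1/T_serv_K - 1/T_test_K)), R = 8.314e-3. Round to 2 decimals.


T_test = 364.15 K, T_serv = 308.15 K
Ea/R = 81 / 0.008314 = 9742.60
AF = exp(9742.60 * (1/308.15 - 1/364.15))
= 129.29

129.29


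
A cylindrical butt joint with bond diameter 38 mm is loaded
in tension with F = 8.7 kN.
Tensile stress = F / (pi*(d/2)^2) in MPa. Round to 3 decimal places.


Area = pi * (38/2)^2 = 1134.1149 mm^2
Stress = 8.7*1000 / 1134.1149
= 7.671 MPa

7.671


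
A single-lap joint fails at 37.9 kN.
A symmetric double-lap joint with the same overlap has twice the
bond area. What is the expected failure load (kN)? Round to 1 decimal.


Double-lap load = 2 * 37.9 = 75.8 kN

75.8


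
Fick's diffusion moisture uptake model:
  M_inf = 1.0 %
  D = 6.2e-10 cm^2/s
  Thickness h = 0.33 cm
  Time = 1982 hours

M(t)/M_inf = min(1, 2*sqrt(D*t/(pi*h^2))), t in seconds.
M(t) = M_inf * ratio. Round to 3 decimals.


t_sec = 1982 * 3600 = 7135200
ratio = 2*sqrt(6.2e-10*7135200/(pi*0.33^2))
= min(1, 0.227426)
= 0.227426
M(t) = 1.0 * 0.227426 = 0.227 %

0.227


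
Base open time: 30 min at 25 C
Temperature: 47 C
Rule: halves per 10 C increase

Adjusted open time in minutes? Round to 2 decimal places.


Acceleration = 2^((47-25)/10) = 4.5948
Open time = 30 / 4.5948 = 6.53 min

6.53


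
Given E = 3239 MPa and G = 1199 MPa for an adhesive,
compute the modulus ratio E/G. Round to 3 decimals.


E/G ratio = 3239 / 1199 = 2.701

2.701


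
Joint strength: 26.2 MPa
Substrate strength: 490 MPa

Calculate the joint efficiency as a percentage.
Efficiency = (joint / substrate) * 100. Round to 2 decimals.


Efficiency = (26.2 / 490) * 100 = 5.35%

5.35


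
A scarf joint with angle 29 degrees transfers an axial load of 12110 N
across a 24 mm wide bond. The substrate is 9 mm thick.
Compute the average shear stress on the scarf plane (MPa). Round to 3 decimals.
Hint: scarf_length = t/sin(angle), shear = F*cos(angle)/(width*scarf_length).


scarf_length = 9 / sin(29 deg) = 18.5640 mm
cos(29 deg) = 0.874620
shear stress = 12110 * 0.874620 / (24 * 18.5640)
= 23.773 MPa

23.773


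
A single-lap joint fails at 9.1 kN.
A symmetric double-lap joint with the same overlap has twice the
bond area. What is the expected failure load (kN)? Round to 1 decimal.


Double-lap load = 2 * 9.1 = 18.2 kN

18.2


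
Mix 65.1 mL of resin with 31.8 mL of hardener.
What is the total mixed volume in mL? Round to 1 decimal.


Total = 65.1 + 31.8 = 96.9 mL

96.9


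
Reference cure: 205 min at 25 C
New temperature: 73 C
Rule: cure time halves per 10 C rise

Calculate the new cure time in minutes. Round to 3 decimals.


factor = 2^((73-25)/10) = 27.8576
t_new = 205 / 27.8576 = 7.359 min

7.359


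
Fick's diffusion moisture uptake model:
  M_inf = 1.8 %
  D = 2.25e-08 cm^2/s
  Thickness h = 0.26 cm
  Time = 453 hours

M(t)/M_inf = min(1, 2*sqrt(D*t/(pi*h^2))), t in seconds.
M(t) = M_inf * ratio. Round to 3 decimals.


t_sec = 453 * 3600 = 1630800
ratio = 2*sqrt(2.25e-08*1630800/(pi*0.26^2))
= min(1, 0.831330)
= 0.831330
M(t) = 1.8 * 0.831330 = 1.496 %

1.496


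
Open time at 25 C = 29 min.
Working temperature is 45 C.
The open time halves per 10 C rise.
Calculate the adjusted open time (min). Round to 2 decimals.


factor = 2^((45 - 25) / 10) = 4.0000
ot = 29 / 4.0000 = 7.25 min

7.25


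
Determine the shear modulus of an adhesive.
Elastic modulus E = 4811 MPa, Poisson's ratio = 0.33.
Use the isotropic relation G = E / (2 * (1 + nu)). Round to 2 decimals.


G = 4811 / (2*(1+0.33)) = 4811 / 2.66
= 1808.65 MPa

1808.65


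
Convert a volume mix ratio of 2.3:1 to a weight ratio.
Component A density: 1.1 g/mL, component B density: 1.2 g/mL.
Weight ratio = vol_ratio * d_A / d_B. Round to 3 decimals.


= 2.3 * 1.1 / 1.2 = 2.108

2.108


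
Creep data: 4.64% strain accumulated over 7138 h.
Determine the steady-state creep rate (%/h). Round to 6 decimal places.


Rate = 4.64 / 7138 = 0.000650 %/h

0.000650


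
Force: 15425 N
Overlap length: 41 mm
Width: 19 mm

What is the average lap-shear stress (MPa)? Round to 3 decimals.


Average shear stress = F / (overlap * width)
= 15425 / (41 * 19)
= 19.801 MPa

19.801


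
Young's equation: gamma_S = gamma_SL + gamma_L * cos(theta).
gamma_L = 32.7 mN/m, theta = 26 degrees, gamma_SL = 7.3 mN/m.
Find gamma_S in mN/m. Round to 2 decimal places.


cos(26 deg) = 0.898794
gamma_S = 7.3 + 32.7 * 0.898794
= 36.69 mN/m

36.69


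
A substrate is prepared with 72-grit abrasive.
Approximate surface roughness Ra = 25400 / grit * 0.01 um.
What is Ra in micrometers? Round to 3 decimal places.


Ra = 25400 / 72 * 0.01 = 3.528 um

3.528


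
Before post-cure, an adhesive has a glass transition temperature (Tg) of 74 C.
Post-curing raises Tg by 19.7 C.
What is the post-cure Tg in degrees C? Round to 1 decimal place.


Tg_post = Tg_base + delta_Tg
= 74 + 19.7
= 93.7 C

93.7


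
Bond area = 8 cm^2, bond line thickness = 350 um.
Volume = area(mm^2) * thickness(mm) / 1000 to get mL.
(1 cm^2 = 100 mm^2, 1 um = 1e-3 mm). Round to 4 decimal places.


area_mm2 = 8 * 100 = 800
blt_mm = 350 * 1e-3 = 0.35
vol_mm3 = 800 * 0.35 = 280.0
vol_mL = 280.0 / 1000 = 0.2800 mL

0.2800


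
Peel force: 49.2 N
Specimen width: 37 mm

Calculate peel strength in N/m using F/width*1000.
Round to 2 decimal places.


Peel strength = 49.2 / 37 * 1000 = 1329.73 N/m

1329.73


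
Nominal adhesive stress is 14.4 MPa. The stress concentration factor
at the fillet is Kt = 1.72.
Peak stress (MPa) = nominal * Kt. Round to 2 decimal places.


Peak = 14.4 * 1.72 = 24.77 MPa

24.77


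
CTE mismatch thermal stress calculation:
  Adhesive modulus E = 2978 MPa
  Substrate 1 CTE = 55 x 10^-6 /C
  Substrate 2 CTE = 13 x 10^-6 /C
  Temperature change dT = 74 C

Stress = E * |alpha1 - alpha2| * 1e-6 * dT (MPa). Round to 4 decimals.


delta_alpha = |55 - 13| = 42 x 10^-6/C
Stress = 2978 * 42e-6 * 74
= 9.2556 MPa

9.2556


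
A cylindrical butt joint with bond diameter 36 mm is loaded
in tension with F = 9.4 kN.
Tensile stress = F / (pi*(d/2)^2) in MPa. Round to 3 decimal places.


Area = pi * (36/2)^2 = 1017.8760 mm^2
Stress = 9.4*1000 / 1017.8760
= 9.235 MPa

9.235


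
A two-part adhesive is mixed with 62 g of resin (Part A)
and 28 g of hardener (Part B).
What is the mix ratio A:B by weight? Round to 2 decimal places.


Mix ratio = mass_A / mass_B
= 62 / 28
= 2.21

2.21


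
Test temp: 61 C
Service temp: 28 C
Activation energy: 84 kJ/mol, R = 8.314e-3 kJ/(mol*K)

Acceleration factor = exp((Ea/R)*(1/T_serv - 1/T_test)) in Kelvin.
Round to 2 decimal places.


AF = exp((84/0.008314)*(1/301.15 - 1/334.15))
= 27.48

27.48


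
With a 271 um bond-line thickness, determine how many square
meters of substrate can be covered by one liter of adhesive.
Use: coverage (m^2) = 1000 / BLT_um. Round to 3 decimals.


Coverage = 1000 / 271 = 3.690 m^2

3.690


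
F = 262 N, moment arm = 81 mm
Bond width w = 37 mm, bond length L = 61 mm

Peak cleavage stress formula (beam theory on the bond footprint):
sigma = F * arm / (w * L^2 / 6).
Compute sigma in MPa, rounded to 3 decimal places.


sigma = (262 * 81) / (37 * 3721 / 6)
= 21222 * 6 / 137677
= 127332 / 137677
= 0.925 MPa

0.925


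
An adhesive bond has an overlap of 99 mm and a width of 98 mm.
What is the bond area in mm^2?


Bond area = overlap * width
= 99 * 98
= 9702 mm^2

9702


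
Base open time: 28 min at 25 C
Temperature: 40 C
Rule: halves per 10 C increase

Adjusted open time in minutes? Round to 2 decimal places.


Acceleration = 2^((40-25)/10) = 2.8284
Open time = 28 / 2.8284 = 9.90 min

9.90


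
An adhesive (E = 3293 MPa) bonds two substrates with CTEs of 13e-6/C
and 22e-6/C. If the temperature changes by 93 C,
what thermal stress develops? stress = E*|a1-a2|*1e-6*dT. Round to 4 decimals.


Stress = 3293 * |13 - 22| * 1e-6 * 93
= 2.7562 MPa

2.7562


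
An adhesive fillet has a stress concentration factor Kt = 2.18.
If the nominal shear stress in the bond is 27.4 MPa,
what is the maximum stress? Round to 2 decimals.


Max stress = 27.4 * 2.18 = 59.73 MPa

59.73


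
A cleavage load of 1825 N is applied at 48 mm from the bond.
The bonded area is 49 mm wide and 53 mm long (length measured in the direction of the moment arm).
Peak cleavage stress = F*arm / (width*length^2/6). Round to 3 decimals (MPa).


Moment = 1825 * 48 = 87600 N*mm
Section modulus = 49 * 2809 / 6 = 137641 / 6 mm^3
Stress = 87600 / (137641 / 6) = 525600 / 137641
= 3.819 MPa

3.819


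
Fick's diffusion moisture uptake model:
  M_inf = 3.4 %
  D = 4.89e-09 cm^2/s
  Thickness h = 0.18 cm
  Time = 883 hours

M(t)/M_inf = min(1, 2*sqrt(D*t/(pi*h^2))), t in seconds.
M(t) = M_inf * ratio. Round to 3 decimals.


t_sec = 883 * 3600 = 3178800
ratio = 2*sqrt(4.89e-09*3178800/(pi*0.18^2))
= min(1, 0.781571)
= 0.781571
M(t) = 3.4 * 0.781571 = 2.657 %

2.657


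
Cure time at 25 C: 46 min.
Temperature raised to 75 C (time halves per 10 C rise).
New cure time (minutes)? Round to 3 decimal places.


Acceleration factor = 2^(50/10) = 32.0000
New time = 46 / 32.0000 = 1.438 min

1.438


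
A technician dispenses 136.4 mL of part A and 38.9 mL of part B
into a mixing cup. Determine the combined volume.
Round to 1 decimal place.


Combined volume = 136.4 + 38.9
= 175.3 mL

175.3


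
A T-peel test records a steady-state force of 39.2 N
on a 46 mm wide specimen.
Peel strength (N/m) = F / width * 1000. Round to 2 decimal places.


Peel strength = 39.2 / 46 * 1000
= 852.17 N/m

852.17


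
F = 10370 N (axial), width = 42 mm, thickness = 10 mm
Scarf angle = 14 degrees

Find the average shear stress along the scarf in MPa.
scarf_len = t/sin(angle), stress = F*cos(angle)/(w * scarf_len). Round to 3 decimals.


scarf_len = 10/sin(14 deg) = 41.3357
cos(14 deg) = 0.970296
stress = 10370*0.970296/(42*41.3357) = 5.796 MPa

5.796


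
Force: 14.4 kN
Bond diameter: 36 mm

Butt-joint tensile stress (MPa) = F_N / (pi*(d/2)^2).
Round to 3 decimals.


F_N = 14.4 * 1000 = 14400.0 N
A = pi*(18.0)^2 = 1017.8760 mm^2
stress = 14400.0 / 1017.8760 = 14.147 MPa

14.147


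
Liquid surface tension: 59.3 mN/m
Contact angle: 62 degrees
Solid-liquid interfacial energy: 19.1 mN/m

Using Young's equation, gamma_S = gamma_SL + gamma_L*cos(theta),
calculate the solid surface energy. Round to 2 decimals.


gamma_S = 19.1 + 59.3 * cos(62)
= 46.94 mN/m

46.94


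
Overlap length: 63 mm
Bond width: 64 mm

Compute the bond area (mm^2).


Bond area = 63 * 64 = 4032 mm^2

4032


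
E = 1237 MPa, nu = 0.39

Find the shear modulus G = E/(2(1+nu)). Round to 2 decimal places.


G = 1237 / (2 * 1.39)
= 444.96 MPa

444.96


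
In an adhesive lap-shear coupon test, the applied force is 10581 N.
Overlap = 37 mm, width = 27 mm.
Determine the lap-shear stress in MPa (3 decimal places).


stress = F / (overlap * width)
= 10581 / (37 * 27)
= 10.592 MPa

10.592


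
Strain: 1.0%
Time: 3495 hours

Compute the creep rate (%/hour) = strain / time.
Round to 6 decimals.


Creep rate = 1.0 / 3495
= 0.000286 %/h

0.000286


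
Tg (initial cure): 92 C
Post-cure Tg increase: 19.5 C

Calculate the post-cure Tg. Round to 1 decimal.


Post-cure Tg = 92 + 19.5 = 111.5 C

111.5


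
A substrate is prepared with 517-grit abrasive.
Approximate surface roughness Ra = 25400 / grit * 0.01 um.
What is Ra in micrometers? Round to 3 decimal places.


Ra = 25400 / 517 * 0.01 = 0.491 um

0.491


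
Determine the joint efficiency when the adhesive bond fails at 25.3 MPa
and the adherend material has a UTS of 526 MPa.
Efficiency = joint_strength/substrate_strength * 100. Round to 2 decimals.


Joint efficiency = 25.3 / 526 * 100
= 4.81%

4.81


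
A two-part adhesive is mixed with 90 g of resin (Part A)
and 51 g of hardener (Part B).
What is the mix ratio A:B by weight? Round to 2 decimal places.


Mix ratio = mass_A / mass_B
= 90 / 51
= 1.76

1.76


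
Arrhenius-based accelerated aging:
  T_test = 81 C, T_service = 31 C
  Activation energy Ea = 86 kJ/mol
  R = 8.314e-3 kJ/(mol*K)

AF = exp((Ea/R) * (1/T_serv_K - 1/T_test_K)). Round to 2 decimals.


T_test_K = 354.15, T_serv_K = 304.15
AF = exp((86/8.314e-3) * (1/304.15 - 1/354.15))
= 121.70

121.70


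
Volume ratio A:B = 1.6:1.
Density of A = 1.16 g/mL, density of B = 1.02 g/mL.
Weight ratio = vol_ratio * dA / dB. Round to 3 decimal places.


Wt ratio = 1.6 * 1.16 / 1.02
= 1.820

1.820


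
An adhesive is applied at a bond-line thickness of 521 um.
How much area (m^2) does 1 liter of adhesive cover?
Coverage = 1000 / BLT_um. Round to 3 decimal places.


Coverage = 1000 / 521 = 1.919 m^2

1.919


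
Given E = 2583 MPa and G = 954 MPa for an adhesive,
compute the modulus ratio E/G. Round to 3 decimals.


E/G ratio = 2583 / 954 = 2.708

2.708


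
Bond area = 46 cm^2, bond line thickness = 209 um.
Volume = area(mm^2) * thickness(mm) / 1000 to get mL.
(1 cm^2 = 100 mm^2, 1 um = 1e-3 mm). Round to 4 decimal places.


area_mm2 = 46 * 100 = 4600
blt_mm = 209 * 1e-3 = 0.209
vol_mm3 = 4600 * 0.209 = 961.4
vol_mL = 961.4 / 1000 = 0.9614 mL

0.9614


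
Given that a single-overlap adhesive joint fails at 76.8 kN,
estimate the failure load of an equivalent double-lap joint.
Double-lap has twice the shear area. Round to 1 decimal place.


Double-lap factor = 2
Expected load = 76.8 * 2 = 153.6 kN

153.6


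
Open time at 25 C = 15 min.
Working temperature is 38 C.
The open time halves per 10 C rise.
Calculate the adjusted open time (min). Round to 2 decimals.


factor = 2^((38 - 25) / 10) = 2.4623
ot = 15 / 2.4623 = 6.09 min

6.09


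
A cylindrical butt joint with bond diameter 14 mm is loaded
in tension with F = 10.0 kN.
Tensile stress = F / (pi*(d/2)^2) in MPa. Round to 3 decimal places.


Area = pi * (14/2)^2 = 153.9380 mm^2
Stress = 10.0*1000 / 153.9380
= 64.961 MPa

64.961


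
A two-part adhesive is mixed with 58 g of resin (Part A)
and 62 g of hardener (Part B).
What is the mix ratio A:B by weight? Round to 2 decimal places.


Mix ratio = mass_A / mass_B
= 58 / 62
= 0.94

0.94


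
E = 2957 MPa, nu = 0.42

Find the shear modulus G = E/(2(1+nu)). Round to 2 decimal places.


G = 2957 / (2 * 1.42)
= 1041.20 MPa

1041.20


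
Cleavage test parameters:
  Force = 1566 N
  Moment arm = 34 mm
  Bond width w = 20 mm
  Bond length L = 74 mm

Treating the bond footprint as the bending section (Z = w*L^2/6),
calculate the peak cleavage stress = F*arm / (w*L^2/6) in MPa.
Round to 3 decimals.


M = 1566 * 34 = 53244 N*mm
Z = 20 * 74^2 / 6 = 109520 / 6 mm^3
sigma = M / Z = 6 * 53244 / 109520 = 319464 / 109520
= 2.917 MPa

2.917


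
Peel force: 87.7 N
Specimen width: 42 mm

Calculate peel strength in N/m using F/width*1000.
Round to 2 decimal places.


Peel strength = 87.7 / 42 * 1000 = 2088.10 N/m

2088.10


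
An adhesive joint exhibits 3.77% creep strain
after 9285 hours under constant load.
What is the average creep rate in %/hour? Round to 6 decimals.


Creep rate = strain / time
= 3.77 / 9285
= 0.000406 %/h

0.000406


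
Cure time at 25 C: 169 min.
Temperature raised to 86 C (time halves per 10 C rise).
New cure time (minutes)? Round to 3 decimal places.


Acceleration factor = 2^(61/10) = 68.5935
New time = 169 / 68.5935 = 2.464 min

2.464


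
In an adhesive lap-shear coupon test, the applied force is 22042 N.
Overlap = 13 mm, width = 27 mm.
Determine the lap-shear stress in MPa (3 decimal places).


stress = F / (overlap * width)
= 22042 / (13 * 27)
= 62.798 MPa

62.798


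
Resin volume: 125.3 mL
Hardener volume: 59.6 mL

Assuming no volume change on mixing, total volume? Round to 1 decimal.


V_total = 125.3 + 59.6 = 184.9 mL

184.9


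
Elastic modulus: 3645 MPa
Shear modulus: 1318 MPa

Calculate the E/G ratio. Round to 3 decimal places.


E / G = 3645 / 1318 = 2.766

2.766


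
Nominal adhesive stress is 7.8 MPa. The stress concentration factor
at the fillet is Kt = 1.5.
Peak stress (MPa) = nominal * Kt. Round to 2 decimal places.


Peak = 7.8 * 1.5 = 11.70 MPa

11.70


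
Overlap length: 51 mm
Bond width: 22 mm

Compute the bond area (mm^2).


Bond area = 51 * 22 = 1122 mm^2

1122


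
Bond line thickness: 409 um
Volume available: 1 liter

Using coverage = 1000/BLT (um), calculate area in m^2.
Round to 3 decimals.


1 L = 1e6 mm^3, thickness = 409 um = 0.409 mm
Area = 1e6 / 0.409 mm^2 = (1e6 / 0.409) / 1e6 m^2 = 1000 / 409 m^2
= 2.445 m^2

2.445


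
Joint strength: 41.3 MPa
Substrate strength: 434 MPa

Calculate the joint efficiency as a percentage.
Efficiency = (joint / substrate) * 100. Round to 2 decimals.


Efficiency = (41.3 / 434) * 100 = 9.52%

9.52


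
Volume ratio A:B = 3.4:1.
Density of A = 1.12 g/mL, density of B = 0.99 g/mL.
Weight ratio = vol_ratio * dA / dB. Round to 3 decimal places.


Wt ratio = 3.4 * 1.12 / 0.99
= 3.846

3.846


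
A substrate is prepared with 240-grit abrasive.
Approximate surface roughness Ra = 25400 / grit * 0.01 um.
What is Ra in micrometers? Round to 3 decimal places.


Ra = 25400 / 240 * 0.01 = 1.058 um

1.058


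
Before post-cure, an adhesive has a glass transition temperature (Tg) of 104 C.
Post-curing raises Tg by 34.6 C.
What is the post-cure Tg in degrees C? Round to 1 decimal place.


Tg_post = Tg_base + delta_Tg
= 104 + 34.6
= 138.6 C

138.6


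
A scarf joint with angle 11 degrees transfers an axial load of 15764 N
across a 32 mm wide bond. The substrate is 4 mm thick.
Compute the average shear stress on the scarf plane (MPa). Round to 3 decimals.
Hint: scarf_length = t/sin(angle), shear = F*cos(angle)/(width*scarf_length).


scarf_length = 4 / sin(11 deg) = 20.9634 mm
cos(11 deg) = 0.981627
shear stress = 15764 * 0.981627 / (32 * 20.9634)
= 23.068 MPa

23.068


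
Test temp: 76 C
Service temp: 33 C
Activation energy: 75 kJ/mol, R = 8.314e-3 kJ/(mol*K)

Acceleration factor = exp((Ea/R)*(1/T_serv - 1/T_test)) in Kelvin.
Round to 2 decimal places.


AF = exp((75/0.008314)*(1/306.15 - 1/349.15))
= 37.67

37.67


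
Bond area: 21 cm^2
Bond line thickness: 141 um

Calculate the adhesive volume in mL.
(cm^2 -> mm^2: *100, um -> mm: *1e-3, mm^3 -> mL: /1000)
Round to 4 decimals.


V = 21*100 * 141*1e-3 / 1000
= 0.2961 mL

0.2961


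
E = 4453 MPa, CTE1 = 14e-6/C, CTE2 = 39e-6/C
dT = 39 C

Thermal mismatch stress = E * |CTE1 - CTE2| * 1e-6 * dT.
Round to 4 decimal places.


= 4453 * 25e-6 * 39
= 4.3417 MPa

4.3417


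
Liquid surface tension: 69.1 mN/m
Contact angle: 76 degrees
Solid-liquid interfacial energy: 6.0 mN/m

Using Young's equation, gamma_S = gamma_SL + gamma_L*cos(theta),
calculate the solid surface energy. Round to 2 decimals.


gamma_S = 6.0 + 69.1 * cos(76)
= 22.72 mN/m

22.72


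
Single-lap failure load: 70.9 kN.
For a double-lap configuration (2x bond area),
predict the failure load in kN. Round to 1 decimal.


Failure load = 70.9 * 2 = 141.8 kN

141.8


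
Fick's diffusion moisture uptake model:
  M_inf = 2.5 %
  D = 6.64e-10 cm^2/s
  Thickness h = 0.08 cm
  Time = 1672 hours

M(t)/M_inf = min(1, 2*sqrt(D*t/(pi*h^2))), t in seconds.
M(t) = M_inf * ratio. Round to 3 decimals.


t_sec = 1672 * 3600 = 6019200
ratio = 2*sqrt(6.64e-10*6019200/(pi*0.08^2))
= min(1, 0.891699)
= 0.891699
M(t) = 2.5 * 0.891699 = 2.229 %

2.229


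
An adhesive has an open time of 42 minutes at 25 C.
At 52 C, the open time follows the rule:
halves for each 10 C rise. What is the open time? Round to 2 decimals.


Factor = 2^((52-25)/10) = 6.4980
Open time = 42 / 6.4980 = 6.46 min

6.46


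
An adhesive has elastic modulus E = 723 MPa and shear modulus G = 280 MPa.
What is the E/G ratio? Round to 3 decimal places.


E/G = 723 / 280 = 2.582

2.582


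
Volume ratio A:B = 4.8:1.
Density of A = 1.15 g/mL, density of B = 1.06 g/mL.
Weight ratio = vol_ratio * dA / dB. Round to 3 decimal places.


Wt ratio = 4.8 * 1.15 / 1.06
= 5.208

5.208


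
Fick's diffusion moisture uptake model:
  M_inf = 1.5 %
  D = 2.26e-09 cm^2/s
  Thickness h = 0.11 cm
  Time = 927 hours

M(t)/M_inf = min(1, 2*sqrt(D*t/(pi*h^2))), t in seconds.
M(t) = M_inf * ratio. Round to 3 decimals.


t_sec = 927 * 3600 = 3337200
ratio = 2*sqrt(2.26e-09*3337200/(pi*0.11^2))
= min(1, 0.890856)
= 0.890856
M(t) = 1.5 * 0.890856 = 1.336 %

1.336


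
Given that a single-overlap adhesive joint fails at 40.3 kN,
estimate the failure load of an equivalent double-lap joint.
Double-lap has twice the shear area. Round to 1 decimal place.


Double-lap factor = 2
Expected load = 40.3 * 2 = 80.6 kN

80.6


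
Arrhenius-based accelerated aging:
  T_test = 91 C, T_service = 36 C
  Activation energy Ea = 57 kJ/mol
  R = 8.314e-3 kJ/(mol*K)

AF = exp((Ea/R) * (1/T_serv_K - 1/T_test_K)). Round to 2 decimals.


T_test_K = 364.15, T_serv_K = 309.15
AF = exp((57/8.314e-3) * (1/309.15 - 1/364.15))
= 28.49

28.49


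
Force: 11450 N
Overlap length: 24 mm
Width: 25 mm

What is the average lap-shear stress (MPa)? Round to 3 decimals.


Average shear stress = F / (overlap * width)
= 11450 / (24 * 25)
= 19.083 MPa

19.083


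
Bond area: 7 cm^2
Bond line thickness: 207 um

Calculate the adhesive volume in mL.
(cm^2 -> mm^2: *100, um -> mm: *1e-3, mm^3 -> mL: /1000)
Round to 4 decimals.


V = 7*100 * 207*1e-3 / 1000
= 0.1449 mL

0.1449


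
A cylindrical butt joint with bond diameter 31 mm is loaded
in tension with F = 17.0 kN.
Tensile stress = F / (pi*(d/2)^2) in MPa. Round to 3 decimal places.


Area = pi * (31/2)^2 = 754.7676 mm^2
Stress = 17.0*1000 / 754.7676
= 22.523 MPa

22.523


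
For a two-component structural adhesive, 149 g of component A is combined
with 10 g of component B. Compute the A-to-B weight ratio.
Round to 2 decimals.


Weight ratio A:B = 149 / 10
= 14.90

14.90


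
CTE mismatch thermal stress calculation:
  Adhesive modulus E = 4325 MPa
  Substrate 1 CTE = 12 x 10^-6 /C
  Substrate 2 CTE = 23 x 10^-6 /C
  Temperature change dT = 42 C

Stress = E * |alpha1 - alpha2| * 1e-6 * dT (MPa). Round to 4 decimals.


delta_alpha = |12 - 23| = 11 x 10^-6/C
Stress = 4325 * 11e-6 * 42
= 1.9982 MPa

1.9982


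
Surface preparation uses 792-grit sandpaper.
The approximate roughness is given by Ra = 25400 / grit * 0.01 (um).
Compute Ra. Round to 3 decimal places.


Ra = 25400 / 792 * 0.01
= 254 / 792
= 0.321 um

0.321


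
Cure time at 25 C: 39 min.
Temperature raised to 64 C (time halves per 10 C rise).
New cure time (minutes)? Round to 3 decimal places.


Acceleration factor = 2^(39/10) = 14.9285
New time = 39 / 14.9285 = 2.612 min

2.612


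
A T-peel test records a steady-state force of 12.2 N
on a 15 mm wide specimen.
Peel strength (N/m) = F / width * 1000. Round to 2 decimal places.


Peel strength = 12.2 / 15 * 1000
= 813.33 N/m

813.33


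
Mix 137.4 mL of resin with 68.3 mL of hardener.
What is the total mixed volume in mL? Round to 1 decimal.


Total = 137.4 + 68.3 = 205.7 mL

205.7


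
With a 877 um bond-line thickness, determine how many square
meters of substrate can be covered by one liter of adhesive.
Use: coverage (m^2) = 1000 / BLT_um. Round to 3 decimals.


Coverage = 1000 / 877 = 1.140 m^2

1.140


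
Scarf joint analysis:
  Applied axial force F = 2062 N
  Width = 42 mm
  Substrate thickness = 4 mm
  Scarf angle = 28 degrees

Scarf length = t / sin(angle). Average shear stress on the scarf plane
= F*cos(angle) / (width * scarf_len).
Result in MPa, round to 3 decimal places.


Scarf length = 4 / sin(28 deg) = 8.5202 mm
cos(28 deg) = 0.882948
Shear = 2062 * 0.882948 / (42 * 8.5202)
= 5.088 MPa

5.088


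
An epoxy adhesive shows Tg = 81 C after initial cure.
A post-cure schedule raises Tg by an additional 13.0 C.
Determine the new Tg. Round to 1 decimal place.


New Tg = 81 + 13.0
= 94.0 C

94.0


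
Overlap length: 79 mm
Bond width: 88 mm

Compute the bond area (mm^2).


Bond area = 79 * 88 = 6952 mm^2

6952


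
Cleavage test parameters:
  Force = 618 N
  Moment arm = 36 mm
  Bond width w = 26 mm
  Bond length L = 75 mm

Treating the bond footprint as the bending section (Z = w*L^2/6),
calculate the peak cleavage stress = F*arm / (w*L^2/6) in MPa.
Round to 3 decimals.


M = 618 * 36 = 22248 N*mm
Z = 26 * 75^2 / 6 = 146250 / 6 mm^3
sigma = M / Z = 6 * 22248 / 146250 = 133488 / 146250
= 0.913 MPa

0.913


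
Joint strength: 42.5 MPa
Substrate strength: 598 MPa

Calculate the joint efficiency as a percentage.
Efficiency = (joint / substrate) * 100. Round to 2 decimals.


Efficiency = (42.5 / 598) * 100 = 7.11%

7.11


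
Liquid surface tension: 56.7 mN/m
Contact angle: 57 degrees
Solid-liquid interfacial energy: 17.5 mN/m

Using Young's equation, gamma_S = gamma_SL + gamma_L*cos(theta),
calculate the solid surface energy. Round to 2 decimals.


gamma_S = 17.5 + 56.7 * cos(57)
= 48.38 mN/m

48.38


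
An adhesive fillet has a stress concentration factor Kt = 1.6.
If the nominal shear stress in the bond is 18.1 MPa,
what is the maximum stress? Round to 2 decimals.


Max stress = 18.1 * 1.6 = 28.96 MPa

28.96


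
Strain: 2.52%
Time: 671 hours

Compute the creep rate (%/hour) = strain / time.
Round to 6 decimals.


Creep rate = 2.52 / 671
= 0.003756 %/h

0.003756


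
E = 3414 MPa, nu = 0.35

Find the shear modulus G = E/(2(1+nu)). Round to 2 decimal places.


G = 3414 / (2 * 1.35)
= 1264.44 MPa

1264.44


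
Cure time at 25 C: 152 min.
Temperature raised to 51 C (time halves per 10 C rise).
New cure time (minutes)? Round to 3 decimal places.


Acceleration factor = 2^(26/10) = 6.0629
New time = 152 / 6.0629 = 25.071 min

25.071


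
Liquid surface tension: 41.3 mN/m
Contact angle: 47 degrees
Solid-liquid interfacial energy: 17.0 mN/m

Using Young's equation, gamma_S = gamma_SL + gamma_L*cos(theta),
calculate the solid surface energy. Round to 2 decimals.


gamma_S = 17.0 + 41.3 * cos(47)
= 45.17 mN/m

45.17


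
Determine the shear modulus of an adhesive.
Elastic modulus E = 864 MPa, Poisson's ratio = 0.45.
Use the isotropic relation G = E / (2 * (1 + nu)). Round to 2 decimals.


G = 864 / (2*(1+0.45)) = 864 / 2.90
= 297.93 MPa

297.93


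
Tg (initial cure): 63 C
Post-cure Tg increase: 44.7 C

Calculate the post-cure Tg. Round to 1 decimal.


Post-cure Tg = 63 + 44.7 = 107.7 C

107.7


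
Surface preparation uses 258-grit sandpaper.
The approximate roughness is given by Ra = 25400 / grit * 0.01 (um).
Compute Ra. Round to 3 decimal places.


Ra = 25400 / 258 * 0.01
= 254 / 258
= 0.984 um

0.984


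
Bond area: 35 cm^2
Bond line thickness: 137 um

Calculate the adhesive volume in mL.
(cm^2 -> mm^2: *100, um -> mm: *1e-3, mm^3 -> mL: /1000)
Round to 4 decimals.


V = 35*100 * 137*1e-3 / 1000
= 0.4795 mL

0.4795


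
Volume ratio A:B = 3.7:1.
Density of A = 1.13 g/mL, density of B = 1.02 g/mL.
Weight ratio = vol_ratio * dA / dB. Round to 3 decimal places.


Wt ratio = 3.7 * 1.13 / 1.02
= 4.099

4.099


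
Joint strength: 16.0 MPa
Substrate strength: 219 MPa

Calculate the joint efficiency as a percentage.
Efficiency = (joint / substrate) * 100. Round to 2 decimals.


Efficiency = (16.0 / 219) * 100 = 7.31%

7.31


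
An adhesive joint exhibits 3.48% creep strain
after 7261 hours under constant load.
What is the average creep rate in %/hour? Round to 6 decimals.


Creep rate = strain / time
= 3.48 / 7261
= 0.000479 %/h

0.000479


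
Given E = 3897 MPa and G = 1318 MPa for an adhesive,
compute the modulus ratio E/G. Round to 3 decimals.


E/G ratio = 3897 / 1318 = 2.957

2.957


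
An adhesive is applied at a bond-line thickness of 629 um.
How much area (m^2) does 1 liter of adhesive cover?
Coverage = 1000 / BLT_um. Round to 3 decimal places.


Coverage = 1000 / 629 = 1.590 m^2

1.590


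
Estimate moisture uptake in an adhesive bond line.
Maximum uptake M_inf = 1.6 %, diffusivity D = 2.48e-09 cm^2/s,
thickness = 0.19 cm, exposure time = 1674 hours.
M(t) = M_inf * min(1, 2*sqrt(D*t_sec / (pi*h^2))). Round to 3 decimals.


Convert time: 1674 h = 6026400 s
ratio = min(1, 2*sqrt(2.48e-09*6026400/(pi*0.19^2)))
= 0.726033
M(t) = 1.6 * 0.726033 = 1.162%

1.162
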